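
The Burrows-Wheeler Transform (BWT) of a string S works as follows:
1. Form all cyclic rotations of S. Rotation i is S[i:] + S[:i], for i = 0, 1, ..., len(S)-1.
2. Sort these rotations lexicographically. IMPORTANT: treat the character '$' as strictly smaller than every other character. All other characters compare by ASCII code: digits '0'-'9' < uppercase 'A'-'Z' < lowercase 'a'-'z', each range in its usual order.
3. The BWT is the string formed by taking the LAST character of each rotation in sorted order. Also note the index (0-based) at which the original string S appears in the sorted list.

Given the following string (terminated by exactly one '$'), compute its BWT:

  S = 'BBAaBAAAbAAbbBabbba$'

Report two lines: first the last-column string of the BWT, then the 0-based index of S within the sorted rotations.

All 20 rotations (rotation i = S[i:]+S[:i]):
  rot[0] = BBAaBAAAbAAbbBabbba$
  rot[1] = BAaBAAAbAAbbBabbba$B
  rot[2] = AaBAAAbAAbbBabbba$BB
  rot[3] = aBAAAbAAbbBabbba$BBA
  rot[4] = BAAAbAAbbBabbba$BBAa
  rot[5] = AAAbAAbbBabbba$BBAaB
  rot[6] = AAbAAbbBabbba$BBAaBA
  rot[7] = AbAAbbBabbba$BBAaBAA
  rot[8] = bAAbbBabbba$BBAaBAAA
  rot[9] = AAbbBabbba$BBAaBAAAb
  rot[10] = AbbBabbba$BBAaBAAAbA
  rot[11] = bbBabbba$BBAaBAAAbAA
  rot[12] = bBabbba$BBAaBAAAbAAb
  rot[13] = Babbba$BBAaBAAAbAAbb
  rot[14] = abbba$BBAaBAAAbAAbbB
  rot[15] = bbba$BBAaBAAAbAAbbBa
  rot[16] = bba$BBAaBAAAbAAbbBab
  rot[17] = ba$BBAaBAAAbAAbbBabb
  rot[18] = a$BBAaBAAAbAAbbBabbb
  rot[19] = $BBAaBAAAbAAbbBabbba
Sorted (with $ < everything):
  sorted[0] = $BBAaBAAAbAAbbBabbba  (last char: 'a')
  sorted[1] = AAAbAAbbBabbba$BBAaB  (last char: 'B')
  sorted[2] = AAbAAbbBabbba$BBAaBA  (last char: 'A')
  sorted[3] = AAbbBabbba$BBAaBAAAb  (last char: 'b')
  sorted[4] = AaBAAAbAAbbBabbba$BB  (last char: 'B')
  sorted[5] = AbAAbbBabbba$BBAaBAA  (last char: 'A')
  sorted[6] = AbbBabbba$BBAaBAAAbA  (last char: 'A')
  sorted[7] = BAAAbAAbbBabbba$BBAa  (last char: 'a')
  sorted[8] = BAaBAAAbAAbbBabbba$B  (last char: 'B')
  sorted[9] = BBAaBAAAbAAbbBabbba$  (last char: '$')
  sorted[10] = Babbba$BBAaBAAAbAAbb  (last char: 'b')
  sorted[11] = a$BBAaBAAAbAAbbBabbb  (last char: 'b')
  sorted[12] = aBAAAbAAbbBabbba$BBA  (last char: 'A')
  sorted[13] = abbba$BBAaBAAAbAAbbB  (last char: 'B')
  sorted[14] = bAAbbBabbba$BBAaBAAA  (last char: 'A')
  sorted[15] = bBabbba$BBAaBAAAbAAb  (last char: 'b')
  sorted[16] = ba$BBAaBAAAbAAbbBabb  (last char: 'b')
  sorted[17] = bbBabbba$BBAaBAAAbAA  (last char: 'A')
  sorted[18] = bba$BBAaBAAAbAAbbBab  (last char: 'b')
  sorted[19] = bbba$BBAaBAAAbAAbbBa  (last char: 'a')
Last column: aBAbBAAaB$bbABAbbAba
Original string S is at sorted index 9

Answer: aBAbBAAaB$bbABAbbAba
9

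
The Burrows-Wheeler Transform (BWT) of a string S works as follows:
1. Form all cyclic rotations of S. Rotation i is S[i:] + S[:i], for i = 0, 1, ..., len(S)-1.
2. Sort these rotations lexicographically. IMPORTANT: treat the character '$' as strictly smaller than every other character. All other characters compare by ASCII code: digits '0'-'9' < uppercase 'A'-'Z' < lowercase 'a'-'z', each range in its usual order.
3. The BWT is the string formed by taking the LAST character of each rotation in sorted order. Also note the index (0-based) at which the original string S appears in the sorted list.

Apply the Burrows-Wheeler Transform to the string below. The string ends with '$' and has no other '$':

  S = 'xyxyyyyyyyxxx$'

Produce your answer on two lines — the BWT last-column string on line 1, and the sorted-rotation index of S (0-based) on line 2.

Answer: xxxy$yyxyyyyyx
4

Derivation:
All 14 rotations (rotation i = S[i:]+S[:i]):
  rot[0] = xyxyyyyyyyxxx$
  rot[1] = yxyyyyyyyxxx$x
  rot[2] = xyyyyyyyxxx$xy
  rot[3] = yyyyyyyxxx$xyx
  rot[4] = yyyyyyxxx$xyxy
  rot[5] = yyyyyxxx$xyxyy
  rot[6] = yyyyxxx$xyxyyy
  rot[7] = yyyxxx$xyxyyyy
  rot[8] = yyxxx$xyxyyyyy
  rot[9] = yxxx$xyxyyyyyy
  rot[10] = xxx$xyxyyyyyyy
  rot[11] = xx$xyxyyyyyyyx
  rot[12] = x$xyxyyyyyyyxx
  rot[13] = $xyxyyyyyyyxxx
Sorted (with $ < everything):
  sorted[0] = $xyxyyyyyyyxxx  (last char: 'x')
  sorted[1] = x$xyxyyyyyyyxx  (last char: 'x')
  sorted[2] = xx$xyxyyyyyyyx  (last char: 'x')
  sorted[3] = xxx$xyxyyyyyyy  (last char: 'y')
  sorted[4] = xyxyyyyyyyxxx$  (last char: '$')
  sorted[5] = xyyyyyyyxxx$xy  (last char: 'y')
  sorted[6] = yxxx$xyxyyyyyy  (last char: 'y')
  sorted[7] = yxyyyyyyyxxx$x  (last char: 'x')
  sorted[8] = yyxxx$xyxyyyyy  (last char: 'y')
  sorted[9] = yyyxxx$xyxyyyy  (last char: 'y')
  sorted[10] = yyyyxxx$xyxyyy  (last char: 'y')
  sorted[11] = yyyyyxxx$xyxyy  (last char: 'y')
  sorted[12] = yyyyyyxxx$xyxy  (last char: 'y')
  sorted[13] = yyyyyyyxxx$xyx  (last char: 'x')
Last column: xxxy$yyxyyyyyx
Original string S is at sorted index 4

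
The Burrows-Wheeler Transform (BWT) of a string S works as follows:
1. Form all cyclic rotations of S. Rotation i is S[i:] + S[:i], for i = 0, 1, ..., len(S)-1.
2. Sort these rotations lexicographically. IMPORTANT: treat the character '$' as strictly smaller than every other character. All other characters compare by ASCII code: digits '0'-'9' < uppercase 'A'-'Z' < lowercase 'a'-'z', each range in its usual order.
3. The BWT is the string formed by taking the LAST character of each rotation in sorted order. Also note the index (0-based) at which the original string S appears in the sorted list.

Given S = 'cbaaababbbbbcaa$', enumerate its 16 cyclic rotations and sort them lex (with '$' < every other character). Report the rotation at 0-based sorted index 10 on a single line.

Answer: bbbbcaa$cbaaabab

Derivation:
All 16 rotations (rotation i = S[i:]+S[:i]):
  rot[0] = cbaaababbbbbcaa$
  rot[1] = baaababbbbbcaa$c
  rot[2] = aaababbbbbcaa$cb
  rot[3] = aababbbbbcaa$cba
  rot[4] = ababbbbbcaa$cbaa
  rot[5] = babbbbbcaa$cbaaa
  rot[6] = abbbbbcaa$cbaaab
  rot[7] = bbbbbcaa$cbaaaba
  rot[8] = bbbbcaa$cbaaabab
  rot[9] = bbbcaa$cbaaababb
  rot[10] = bbcaa$cbaaababbb
  rot[11] = bcaa$cbaaababbbb
  rot[12] = caa$cbaaababbbbb
  rot[13] = aa$cbaaababbbbbc
  rot[14] = a$cbaaababbbbbca
  rot[15] = $cbaaababbbbbcaa
Sorted (with $ < everything):
  sorted[0] = $cbaaababbbbbcaa
  sorted[1] = a$cbaaababbbbbca
  sorted[2] = aa$cbaaababbbbbc
  sorted[3] = aaababbbbbcaa$cb
  sorted[4] = aababbbbbcaa$cba
  sorted[5] = ababbbbbcaa$cbaa
  sorted[6] = abbbbbcaa$cbaaab
  sorted[7] = baaababbbbbcaa$c
  sorted[8] = babbbbbcaa$cbaaa
  sorted[9] = bbbbbcaa$cbaaaba
  sorted[10] = bbbbcaa$cbaaabab
  sorted[11] = bbbcaa$cbaaababb
  sorted[12] = bbcaa$cbaaababbb
  sorted[13] = bcaa$cbaaababbbb
  sorted[14] = caa$cbaaababbbbb
  sorted[15] = cbaaababbbbbcaa$
sorted[10] = bbbbcaa$cbaaabab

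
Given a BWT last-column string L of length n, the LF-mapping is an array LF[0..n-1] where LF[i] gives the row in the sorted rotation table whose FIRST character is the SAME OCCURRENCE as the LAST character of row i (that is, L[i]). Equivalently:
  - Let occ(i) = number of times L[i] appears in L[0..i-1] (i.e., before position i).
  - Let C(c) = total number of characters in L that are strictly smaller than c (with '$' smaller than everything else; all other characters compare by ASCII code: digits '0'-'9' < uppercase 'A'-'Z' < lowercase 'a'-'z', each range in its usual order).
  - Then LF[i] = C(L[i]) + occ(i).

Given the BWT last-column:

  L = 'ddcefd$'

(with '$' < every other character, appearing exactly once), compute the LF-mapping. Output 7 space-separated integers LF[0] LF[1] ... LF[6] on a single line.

Char counts: '$':1, 'c':1, 'd':3, 'e':1, 'f':1
C (first-col start): C('$')=0, C('c')=1, C('d')=2, C('e')=5, C('f')=6
L[0]='d': occ=0, LF[0]=C('d')+0=2+0=2
L[1]='d': occ=1, LF[1]=C('d')+1=2+1=3
L[2]='c': occ=0, LF[2]=C('c')+0=1+0=1
L[3]='e': occ=0, LF[3]=C('e')+0=5+0=5
L[4]='f': occ=0, LF[4]=C('f')+0=6+0=6
L[5]='d': occ=2, LF[5]=C('d')+2=2+2=4
L[6]='$': occ=0, LF[6]=C('$')+0=0+0=0

Answer: 2 3 1 5 6 4 0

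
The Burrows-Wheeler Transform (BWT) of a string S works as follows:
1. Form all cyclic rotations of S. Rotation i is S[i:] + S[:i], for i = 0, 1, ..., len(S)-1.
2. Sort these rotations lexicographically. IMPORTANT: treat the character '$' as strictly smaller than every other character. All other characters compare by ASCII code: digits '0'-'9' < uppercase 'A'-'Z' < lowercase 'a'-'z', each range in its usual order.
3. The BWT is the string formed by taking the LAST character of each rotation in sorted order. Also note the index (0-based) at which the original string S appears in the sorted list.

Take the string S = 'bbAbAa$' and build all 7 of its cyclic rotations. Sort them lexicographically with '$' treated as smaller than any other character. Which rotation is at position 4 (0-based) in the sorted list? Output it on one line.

Answer: bAa$bbA

Derivation:
All 7 rotations (rotation i = S[i:]+S[:i]):
  rot[0] = bbAbAa$
  rot[1] = bAbAa$b
  rot[2] = AbAa$bb
  rot[3] = bAa$bbA
  rot[4] = Aa$bbAb
  rot[5] = a$bbAbA
  rot[6] = $bbAbAa
Sorted (with $ < everything):
  sorted[0] = $bbAbAa
  sorted[1] = Aa$bbAb
  sorted[2] = AbAa$bb
  sorted[3] = a$bbAbA
  sorted[4] = bAa$bbA
  sorted[5] = bAbAa$b
  sorted[6] = bbAbAa$
sorted[4] = bAa$bbA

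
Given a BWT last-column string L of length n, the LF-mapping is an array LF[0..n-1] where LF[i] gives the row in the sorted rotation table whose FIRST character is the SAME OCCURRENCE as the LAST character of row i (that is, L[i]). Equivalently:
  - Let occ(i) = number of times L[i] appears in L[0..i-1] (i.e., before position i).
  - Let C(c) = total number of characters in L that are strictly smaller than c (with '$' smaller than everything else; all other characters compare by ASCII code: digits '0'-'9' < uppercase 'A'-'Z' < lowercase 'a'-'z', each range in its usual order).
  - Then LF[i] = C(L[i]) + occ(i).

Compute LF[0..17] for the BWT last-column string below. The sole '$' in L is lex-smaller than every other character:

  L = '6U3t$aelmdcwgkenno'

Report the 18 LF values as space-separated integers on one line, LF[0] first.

Char counts: '$':1, '3':1, '6':1, 'U':1, 'a':1, 'c':1, 'd':1, 'e':2, 'g':1, 'k':1, 'l':1, 'm':1, 'n':2, 'o':1, 't':1, 'w':1
C (first-col start): C('$')=0, C('3')=1, C('6')=2, C('U')=3, C('a')=4, C('c')=5, C('d')=6, C('e')=7, C('g')=9, C('k')=10, C('l')=11, C('m')=12, C('n')=13, C('o')=15, C('t')=16, C('w')=17
L[0]='6': occ=0, LF[0]=C('6')+0=2+0=2
L[1]='U': occ=0, LF[1]=C('U')+0=3+0=3
L[2]='3': occ=0, LF[2]=C('3')+0=1+0=1
L[3]='t': occ=0, LF[3]=C('t')+0=16+0=16
L[4]='$': occ=0, LF[4]=C('$')+0=0+0=0
L[5]='a': occ=0, LF[5]=C('a')+0=4+0=4
L[6]='e': occ=0, LF[6]=C('e')+0=7+0=7
L[7]='l': occ=0, LF[7]=C('l')+0=11+0=11
L[8]='m': occ=0, LF[8]=C('m')+0=12+0=12
L[9]='d': occ=0, LF[9]=C('d')+0=6+0=6
L[10]='c': occ=0, LF[10]=C('c')+0=5+0=5
L[11]='w': occ=0, LF[11]=C('w')+0=17+0=17
L[12]='g': occ=0, LF[12]=C('g')+0=9+0=9
L[13]='k': occ=0, LF[13]=C('k')+0=10+0=10
L[14]='e': occ=1, LF[14]=C('e')+1=7+1=8
L[15]='n': occ=0, LF[15]=C('n')+0=13+0=13
L[16]='n': occ=1, LF[16]=C('n')+1=13+1=14
L[17]='o': occ=0, LF[17]=C('o')+0=15+0=15

Answer: 2 3 1 16 0 4 7 11 12 6 5 17 9 10 8 13 14 15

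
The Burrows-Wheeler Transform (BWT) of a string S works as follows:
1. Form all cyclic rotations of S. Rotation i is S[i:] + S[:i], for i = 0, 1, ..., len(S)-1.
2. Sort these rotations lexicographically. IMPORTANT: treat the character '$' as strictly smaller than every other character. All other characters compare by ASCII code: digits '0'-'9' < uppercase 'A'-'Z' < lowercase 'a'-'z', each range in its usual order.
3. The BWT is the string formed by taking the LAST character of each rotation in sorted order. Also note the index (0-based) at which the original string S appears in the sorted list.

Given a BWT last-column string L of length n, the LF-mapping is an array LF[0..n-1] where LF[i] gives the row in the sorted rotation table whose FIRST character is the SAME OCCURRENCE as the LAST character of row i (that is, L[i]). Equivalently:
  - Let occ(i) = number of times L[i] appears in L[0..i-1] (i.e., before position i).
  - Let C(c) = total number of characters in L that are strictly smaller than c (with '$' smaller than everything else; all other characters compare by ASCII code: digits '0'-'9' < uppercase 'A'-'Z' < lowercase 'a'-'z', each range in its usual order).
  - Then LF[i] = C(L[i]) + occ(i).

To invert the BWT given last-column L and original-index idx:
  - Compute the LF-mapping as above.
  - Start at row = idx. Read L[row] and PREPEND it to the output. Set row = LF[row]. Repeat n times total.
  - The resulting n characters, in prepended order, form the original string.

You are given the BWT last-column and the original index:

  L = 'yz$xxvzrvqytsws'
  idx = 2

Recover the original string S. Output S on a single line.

LF mapping: 11 13 0 9 10 6 14 2 7 1 12 5 3 8 4
Walk LF starting at row 2, prepending L[row]:
  step 1: row=2, L[2]='$', prepend. Next row=LF[2]=0
  step 2: row=0, L[0]='y', prepend. Next row=LF[0]=11
  step 3: row=11, L[11]='t', prepend. Next row=LF[11]=5
  step 4: row=5, L[5]='v', prepend. Next row=LF[5]=6
  step 5: row=6, L[6]='z', prepend. Next row=LF[6]=14
  step 6: row=14, L[14]='s', prepend. Next row=LF[14]=4
  step 7: row=4, L[4]='x', prepend. Next row=LF[4]=10
  step 8: row=10, L[10]='y', prepend. Next row=LF[10]=12
  step 9: row=12, L[12]='s', prepend. Next row=LF[12]=3
  step 10: row=3, L[3]='x', prepend. Next row=LF[3]=9
  step 11: row=9, L[9]='q', prepend. Next row=LF[9]=1
  step 12: row=1, L[1]='z', prepend. Next row=LF[1]=13
  step 13: row=13, L[13]='w', prepend. Next row=LF[13]=8
  step 14: row=8, L[8]='v', prepend. Next row=LF[8]=7
  step 15: row=7, L[7]='r', prepend. Next row=LF[7]=2
Reversed output: rvwzqxsyxszvty$

Answer: rvwzqxsyxszvty$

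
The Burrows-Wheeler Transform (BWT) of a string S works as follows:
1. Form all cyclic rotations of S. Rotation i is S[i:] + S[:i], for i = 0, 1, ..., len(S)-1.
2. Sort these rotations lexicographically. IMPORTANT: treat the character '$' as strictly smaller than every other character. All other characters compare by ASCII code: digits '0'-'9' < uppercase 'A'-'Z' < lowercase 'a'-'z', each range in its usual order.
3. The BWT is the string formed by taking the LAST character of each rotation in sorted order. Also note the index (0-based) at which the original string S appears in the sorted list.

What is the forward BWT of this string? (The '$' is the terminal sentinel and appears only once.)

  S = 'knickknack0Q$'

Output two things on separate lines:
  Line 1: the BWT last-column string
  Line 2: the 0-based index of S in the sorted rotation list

All 13 rotations (rotation i = S[i:]+S[:i]):
  rot[0] = knickknack0Q$
  rot[1] = nickknack0Q$k
  rot[2] = ickknack0Q$kn
  rot[3] = ckknack0Q$kni
  rot[4] = kknack0Q$knic
  rot[5] = knack0Q$knick
  rot[6] = nack0Q$knickk
  rot[7] = ack0Q$knickkn
  rot[8] = ck0Q$knickkna
  rot[9] = k0Q$knickknac
  rot[10] = 0Q$knickknack
  rot[11] = Q$knickknack0
  rot[12] = $knickknack0Q
Sorted (with $ < everything):
  sorted[0] = $knickknack0Q  (last char: 'Q')
  sorted[1] = 0Q$knickknack  (last char: 'k')
  sorted[2] = Q$knickknack0  (last char: '0')
  sorted[3] = ack0Q$knickkn  (last char: 'n')
  sorted[4] = ck0Q$knickkna  (last char: 'a')
  sorted[5] = ckknack0Q$kni  (last char: 'i')
  sorted[6] = ickknack0Q$kn  (last char: 'n')
  sorted[7] = k0Q$knickknac  (last char: 'c')
  sorted[8] = kknack0Q$knic  (last char: 'c')
  sorted[9] = knack0Q$knick  (last char: 'k')
  sorted[10] = knickknack0Q$  (last char: '$')
  sorted[11] = nack0Q$knickk  (last char: 'k')
  sorted[12] = nickknack0Q$k  (last char: 'k')
Last column: Qk0naincck$kk
Original string S is at sorted index 10

Answer: Qk0naincck$kk
10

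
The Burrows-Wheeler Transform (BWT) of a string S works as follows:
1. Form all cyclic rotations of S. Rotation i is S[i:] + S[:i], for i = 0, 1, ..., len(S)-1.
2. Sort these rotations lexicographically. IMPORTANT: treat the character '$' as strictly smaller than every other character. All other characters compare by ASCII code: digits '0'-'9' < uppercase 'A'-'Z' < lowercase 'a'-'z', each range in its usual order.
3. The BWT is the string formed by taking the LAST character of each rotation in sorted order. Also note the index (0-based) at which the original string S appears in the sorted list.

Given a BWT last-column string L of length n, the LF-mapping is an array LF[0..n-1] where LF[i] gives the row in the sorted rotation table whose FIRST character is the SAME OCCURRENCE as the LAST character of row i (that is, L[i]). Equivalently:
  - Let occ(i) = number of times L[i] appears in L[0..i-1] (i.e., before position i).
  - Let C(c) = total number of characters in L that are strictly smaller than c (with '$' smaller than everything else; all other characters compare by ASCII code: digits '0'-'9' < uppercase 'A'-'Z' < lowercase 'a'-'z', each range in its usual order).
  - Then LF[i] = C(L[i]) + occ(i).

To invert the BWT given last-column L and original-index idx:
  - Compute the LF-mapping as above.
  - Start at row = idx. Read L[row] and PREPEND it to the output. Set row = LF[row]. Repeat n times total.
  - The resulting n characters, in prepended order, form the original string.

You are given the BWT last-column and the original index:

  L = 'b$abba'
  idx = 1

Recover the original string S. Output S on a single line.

Answer: aabbb$

Derivation:
LF mapping: 3 0 1 4 5 2
Walk LF starting at row 1, prepending L[row]:
  step 1: row=1, L[1]='$', prepend. Next row=LF[1]=0
  step 2: row=0, L[0]='b', prepend. Next row=LF[0]=3
  step 3: row=3, L[3]='b', prepend. Next row=LF[3]=4
  step 4: row=4, L[4]='b', prepend. Next row=LF[4]=5
  step 5: row=5, L[5]='a', prepend. Next row=LF[5]=2
  step 6: row=2, L[2]='a', prepend. Next row=LF[2]=1
Reversed output: aabbb$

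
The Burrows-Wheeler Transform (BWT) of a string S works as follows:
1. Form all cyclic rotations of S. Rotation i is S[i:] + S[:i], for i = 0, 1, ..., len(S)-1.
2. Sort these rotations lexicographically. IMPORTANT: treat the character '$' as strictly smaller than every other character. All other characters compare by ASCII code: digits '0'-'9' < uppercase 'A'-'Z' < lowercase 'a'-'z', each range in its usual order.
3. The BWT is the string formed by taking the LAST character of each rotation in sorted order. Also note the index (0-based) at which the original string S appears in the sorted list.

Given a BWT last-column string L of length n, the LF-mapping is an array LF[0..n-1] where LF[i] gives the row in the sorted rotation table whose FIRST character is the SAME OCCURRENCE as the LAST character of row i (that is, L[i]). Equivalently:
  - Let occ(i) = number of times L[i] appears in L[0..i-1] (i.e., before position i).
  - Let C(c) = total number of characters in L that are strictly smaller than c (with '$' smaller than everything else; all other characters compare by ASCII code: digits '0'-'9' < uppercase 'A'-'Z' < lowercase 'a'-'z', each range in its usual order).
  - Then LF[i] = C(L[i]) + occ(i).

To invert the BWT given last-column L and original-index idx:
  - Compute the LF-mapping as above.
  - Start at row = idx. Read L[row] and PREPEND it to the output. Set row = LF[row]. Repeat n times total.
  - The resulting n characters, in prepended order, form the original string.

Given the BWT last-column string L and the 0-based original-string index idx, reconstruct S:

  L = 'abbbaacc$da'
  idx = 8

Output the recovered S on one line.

Answer: cbaadcbaba$

Derivation:
LF mapping: 1 5 6 7 2 3 8 9 0 10 4
Walk LF starting at row 8, prepending L[row]:
  step 1: row=8, L[8]='$', prepend. Next row=LF[8]=0
  step 2: row=0, L[0]='a', prepend. Next row=LF[0]=1
  step 3: row=1, L[1]='b', prepend. Next row=LF[1]=5
  step 4: row=5, L[5]='a', prepend. Next row=LF[5]=3
  step 5: row=3, L[3]='b', prepend. Next row=LF[3]=7
  step 6: row=7, L[7]='c', prepend. Next row=LF[7]=9
  step 7: row=9, L[9]='d', prepend. Next row=LF[9]=10
  step 8: row=10, L[10]='a', prepend. Next row=LF[10]=4
  step 9: row=4, L[4]='a', prepend. Next row=LF[4]=2
  step 10: row=2, L[2]='b', prepend. Next row=LF[2]=6
  step 11: row=6, L[6]='c', prepend. Next row=LF[6]=8
Reversed output: cbaadcbaba$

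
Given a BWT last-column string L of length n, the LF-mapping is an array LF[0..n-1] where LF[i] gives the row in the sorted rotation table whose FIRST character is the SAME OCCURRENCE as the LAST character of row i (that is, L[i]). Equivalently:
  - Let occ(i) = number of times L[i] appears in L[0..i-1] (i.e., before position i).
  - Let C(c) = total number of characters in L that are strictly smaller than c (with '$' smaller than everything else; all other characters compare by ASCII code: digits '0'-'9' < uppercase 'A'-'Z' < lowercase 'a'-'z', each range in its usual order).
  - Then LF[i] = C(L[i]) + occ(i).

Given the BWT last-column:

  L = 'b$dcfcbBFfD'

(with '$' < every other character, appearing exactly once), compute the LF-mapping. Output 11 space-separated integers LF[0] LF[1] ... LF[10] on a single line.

Char counts: '$':1, 'B':1, 'D':1, 'F':1, 'b':2, 'c':2, 'd':1, 'f':2
C (first-col start): C('$')=0, C('B')=1, C('D')=2, C('F')=3, C('b')=4, C('c')=6, C('d')=8, C('f')=9
L[0]='b': occ=0, LF[0]=C('b')+0=4+0=4
L[1]='$': occ=0, LF[1]=C('$')+0=0+0=0
L[2]='d': occ=0, LF[2]=C('d')+0=8+0=8
L[3]='c': occ=0, LF[3]=C('c')+0=6+0=6
L[4]='f': occ=0, LF[4]=C('f')+0=9+0=9
L[5]='c': occ=1, LF[5]=C('c')+1=6+1=7
L[6]='b': occ=1, LF[6]=C('b')+1=4+1=5
L[7]='B': occ=0, LF[7]=C('B')+0=1+0=1
L[8]='F': occ=0, LF[8]=C('F')+0=3+0=3
L[9]='f': occ=1, LF[9]=C('f')+1=9+1=10
L[10]='D': occ=0, LF[10]=C('D')+0=2+0=2

Answer: 4 0 8 6 9 7 5 1 3 10 2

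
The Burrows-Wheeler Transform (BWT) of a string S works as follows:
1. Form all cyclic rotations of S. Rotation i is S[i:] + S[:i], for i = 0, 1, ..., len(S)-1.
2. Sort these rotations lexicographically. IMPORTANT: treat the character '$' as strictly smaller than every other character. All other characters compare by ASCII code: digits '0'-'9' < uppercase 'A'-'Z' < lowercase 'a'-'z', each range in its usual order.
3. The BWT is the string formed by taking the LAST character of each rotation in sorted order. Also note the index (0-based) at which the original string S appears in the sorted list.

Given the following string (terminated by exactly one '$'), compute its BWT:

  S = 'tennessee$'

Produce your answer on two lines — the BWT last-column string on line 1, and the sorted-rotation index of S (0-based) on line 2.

All 10 rotations (rotation i = S[i:]+S[:i]):
  rot[0] = tennessee$
  rot[1] = ennessee$t
  rot[2] = nnessee$te
  rot[3] = nessee$ten
  rot[4] = essee$tenn
  rot[5] = ssee$tenne
  rot[6] = see$tennes
  rot[7] = ee$tenness
  rot[8] = e$tennesse
  rot[9] = $tennessee
Sorted (with $ < everything):
  sorted[0] = $tennessee  (last char: 'e')
  sorted[1] = e$tennesse  (last char: 'e')
  sorted[2] = ee$tenness  (last char: 's')
  sorted[3] = ennessee$t  (last char: 't')
  sorted[4] = essee$tenn  (last char: 'n')
  sorted[5] = nessee$ten  (last char: 'n')
  sorted[6] = nnessee$te  (last char: 'e')
  sorted[7] = see$tennes  (last char: 's')
  sorted[8] = ssee$tenne  (last char: 'e')
  sorted[9] = tennessee$  (last char: '$')
Last column: eestnnese$
Original string S is at sorted index 9

Answer: eestnnese$
9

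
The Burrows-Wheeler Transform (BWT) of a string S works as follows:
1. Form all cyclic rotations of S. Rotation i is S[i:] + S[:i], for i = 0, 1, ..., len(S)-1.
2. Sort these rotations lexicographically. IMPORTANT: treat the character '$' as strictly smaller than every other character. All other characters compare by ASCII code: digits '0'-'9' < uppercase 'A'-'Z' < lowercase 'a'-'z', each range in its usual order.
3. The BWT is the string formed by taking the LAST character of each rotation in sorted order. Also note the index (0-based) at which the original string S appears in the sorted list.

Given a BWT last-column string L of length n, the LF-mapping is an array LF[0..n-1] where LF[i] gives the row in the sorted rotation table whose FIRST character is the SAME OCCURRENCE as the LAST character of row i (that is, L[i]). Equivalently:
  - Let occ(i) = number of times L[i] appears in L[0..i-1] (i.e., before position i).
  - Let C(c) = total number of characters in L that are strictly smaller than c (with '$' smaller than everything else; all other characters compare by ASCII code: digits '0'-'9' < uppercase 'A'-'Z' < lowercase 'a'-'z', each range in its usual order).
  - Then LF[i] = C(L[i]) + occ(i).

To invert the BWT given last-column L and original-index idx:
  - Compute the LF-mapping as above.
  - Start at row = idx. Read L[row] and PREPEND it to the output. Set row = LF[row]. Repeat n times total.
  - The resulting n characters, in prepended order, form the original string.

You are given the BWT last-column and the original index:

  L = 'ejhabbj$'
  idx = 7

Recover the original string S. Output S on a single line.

LF mapping: 4 6 5 1 2 3 7 0
Walk LF starting at row 7, prepending L[row]:
  step 1: row=7, L[7]='$', prepend. Next row=LF[7]=0
  step 2: row=0, L[0]='e', prepend. Next row=LF[0]=4
  step 3: row=4, L[4]='b', prepend. Next row=LF[4]=2
  step 4: row=2, L[2]='h', prepend. Next row=LF[2]=5
  step 5: row=5, L[5]='b', prepend. Next row=LF[5]=3
  step 6: row=3, L[3]='a', prepend. Next row=LF[3]=1
  step 7: row=1, L[1]='j', prepend. Next row=LF[1]=6
  step 8: row=6, L[6]='j', prepend. Next row=LF[6]=7
Reversed output: jjabhbe$

Answer: jjabhbe$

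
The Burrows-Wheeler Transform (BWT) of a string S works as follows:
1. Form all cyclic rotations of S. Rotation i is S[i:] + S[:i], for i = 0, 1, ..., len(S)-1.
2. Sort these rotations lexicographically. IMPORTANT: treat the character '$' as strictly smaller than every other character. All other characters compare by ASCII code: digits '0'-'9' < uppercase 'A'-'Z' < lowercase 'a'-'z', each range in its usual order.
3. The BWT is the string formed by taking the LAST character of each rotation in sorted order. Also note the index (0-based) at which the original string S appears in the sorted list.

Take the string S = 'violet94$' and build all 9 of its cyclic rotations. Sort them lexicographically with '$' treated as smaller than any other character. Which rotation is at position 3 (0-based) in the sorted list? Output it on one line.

All 9 rotations (rotation i = S[i:]+S[:i]):
  rot[0] = violet94$
  rot[1] = iolet94$v
  rot[2] = olet94$vi
  rot[3] = let94$vio
  rot[4] = et94$viol
  rot[5] = t94$viole
  rot[6] = 94$violet
  rot[7] = 4$violet9
  rot[8] = $violet94
Sorted (with $ < everything):
  sorted[0] = $violet94
  sorted[1] = 4$violet9
  sorted[2] = 94$violet
  sorted[3] = et94$viol
  sorted[4] = iolet94$v
  sorted[5] = let94$vio
  sorted[6] = olet94$vi
  sorted[7] = t94$viole
  sorted[8] = violet94$
sorted[3] = et94$viol

Answer: et94$viol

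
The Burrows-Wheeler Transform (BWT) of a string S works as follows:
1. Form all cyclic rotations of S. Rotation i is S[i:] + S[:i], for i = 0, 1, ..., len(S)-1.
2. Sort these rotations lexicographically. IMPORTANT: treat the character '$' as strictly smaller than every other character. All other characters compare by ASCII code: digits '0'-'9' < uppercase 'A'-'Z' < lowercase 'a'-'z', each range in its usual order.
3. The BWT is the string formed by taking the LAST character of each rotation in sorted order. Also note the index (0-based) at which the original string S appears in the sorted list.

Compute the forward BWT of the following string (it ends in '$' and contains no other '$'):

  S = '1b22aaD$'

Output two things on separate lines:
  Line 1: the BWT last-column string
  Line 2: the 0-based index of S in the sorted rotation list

All 8 rotations (rotation i = S[i:]+S[:i]):
  rot[0] = 1b22aaD$
  rot[1] = b22aaD$1
  rot[2] = 22aaD$1b
  rot[3] = 2aaD$1b2
  rot[4] = aaD$1b22
  rot[5] = aD$1b22a
  rot[6] = D$1b22aa
  rot[7] = $1b22aaD
Sorted (with $ < everything):
  sorted[0] = $1b22aaD  (last char: 'D')
  sorted[1] = 1b22aaD$  (last char: '$')
  sorted[2] = 22aaD$1b  (last char: 'b')
  sorted[3] = 2aaD$1b2  (last char: '2')
  sorted[4] = D$1b22aa  (last char: 'a')
  sorted[5] = aD$1b22a  (last char: 'a')
  sorted[6] = aaD$1b22  (last char: '2')
  sorted[7] = b22aaD$1  (last char: '1')
Last column: D$b2aa21
Original string S is at sorted index 1

Answer: D$b2aa21
1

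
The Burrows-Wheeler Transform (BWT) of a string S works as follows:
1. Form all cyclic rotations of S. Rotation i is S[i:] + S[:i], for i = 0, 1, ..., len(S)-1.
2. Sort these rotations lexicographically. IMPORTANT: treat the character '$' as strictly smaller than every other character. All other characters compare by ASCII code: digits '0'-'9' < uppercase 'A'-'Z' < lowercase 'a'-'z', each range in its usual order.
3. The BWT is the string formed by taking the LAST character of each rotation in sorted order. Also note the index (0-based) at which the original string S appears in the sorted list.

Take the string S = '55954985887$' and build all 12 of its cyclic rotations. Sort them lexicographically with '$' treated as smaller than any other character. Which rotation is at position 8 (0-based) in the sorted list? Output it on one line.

Answer: 87$559549858

Derivation:
All 12 rotations (rotation i = S[i:]+S[:i]):
  rot[0] = 55954985887$
  rot[1] = 5954985887$5
  rot[2] = 954985887$55
  rot[3] = 54985887$559
  rot[4] = 4985887$5595
  rot[5] = 985887$55954
  rot[6] = 85887$559549
  rot[7] = 5887$5595498
  rot[8] = 887$55954985
  rot[9] = 87$559549858
  rot[10] = 7$5595498588
  rot[11] = $55954985887
Sorted (with $ < everything):
  sorted[0] = $55954985887
  sorted[1] = 4985887$5595
  sorted[2] = 54985887$559
  sorted[3] = 55954985887$
  sorted[4] = 5887$5595498
  sorted[5] = 5954985887$5
  sorted[6] = 7$5595498588
  sorted[7] = 85887$559549
  sorted[8] = 87$559549858
  sorted[9] = 887$55954985
  sorted[10] = 954985887$55
  sorted[11] = 985887$55954
sorted[8] = 87$559549858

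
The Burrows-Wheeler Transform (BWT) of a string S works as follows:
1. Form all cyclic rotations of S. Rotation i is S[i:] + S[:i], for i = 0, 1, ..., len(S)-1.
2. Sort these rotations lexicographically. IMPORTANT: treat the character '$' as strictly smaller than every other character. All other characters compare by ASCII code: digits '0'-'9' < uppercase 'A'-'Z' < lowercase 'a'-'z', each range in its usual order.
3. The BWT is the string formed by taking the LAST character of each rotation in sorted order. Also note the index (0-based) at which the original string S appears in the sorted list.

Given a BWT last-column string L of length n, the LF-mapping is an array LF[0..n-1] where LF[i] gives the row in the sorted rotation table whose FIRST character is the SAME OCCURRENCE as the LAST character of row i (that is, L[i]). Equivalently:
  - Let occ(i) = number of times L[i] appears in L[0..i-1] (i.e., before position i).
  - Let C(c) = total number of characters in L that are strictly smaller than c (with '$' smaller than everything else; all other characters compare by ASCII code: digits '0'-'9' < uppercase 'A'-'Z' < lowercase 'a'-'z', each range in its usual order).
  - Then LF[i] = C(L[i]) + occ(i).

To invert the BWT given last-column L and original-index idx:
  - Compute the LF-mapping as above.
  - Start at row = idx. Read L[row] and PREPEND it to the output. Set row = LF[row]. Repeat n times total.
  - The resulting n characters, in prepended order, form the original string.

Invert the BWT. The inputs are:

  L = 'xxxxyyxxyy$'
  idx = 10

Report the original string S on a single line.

LF mapping: 1 2 3 4 7 8 5 6 9 10 0
Walk LF starting at row 10, prepending L[row]:
  step 1: row=10, L[10]='$', prepend. Next row=LF[10]=0
  step 2: row=0, L[0]='x', prepend. Next row=LF[0]=1
  step 3: row=1, L[1]='x', prepend. Next row=LF[1]=2
  step 4: row=2, L[2]='x', prepend. Next row=LF[2]=3
  step 5: row=3, L[3]='x', prepend. Next row=LF[3]=4
  step 6: row=4, L[4]='y', prepend. Next row=LF[4]=7
  step 7: row=7, L[7]='x', prepend. Next row=LF[7]=6
  step 8: row=6, L[6]='x', prepend. Next row=LF[6]=5
  step 9: row=5, L[5]='y', prepend. Next row=LF[5]=8
  step 10: row=8, L[8]='y', prepend. Next row=LF[8]=9
  step 11: row=9, L[9]='y', prepend. Next row=LF[9]=10
Reversed output: yyyxxyxxxx$

Answer: yyyxxyxxxx$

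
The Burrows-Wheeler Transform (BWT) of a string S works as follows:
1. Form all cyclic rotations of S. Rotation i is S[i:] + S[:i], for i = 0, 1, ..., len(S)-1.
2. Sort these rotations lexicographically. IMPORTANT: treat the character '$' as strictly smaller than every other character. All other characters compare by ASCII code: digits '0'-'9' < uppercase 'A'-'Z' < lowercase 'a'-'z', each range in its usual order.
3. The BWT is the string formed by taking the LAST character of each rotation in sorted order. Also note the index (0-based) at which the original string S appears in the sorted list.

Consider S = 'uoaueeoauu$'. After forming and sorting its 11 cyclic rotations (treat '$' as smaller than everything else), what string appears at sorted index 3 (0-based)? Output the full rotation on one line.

Answer: eeoauu$uoau

Derivation:
All 11 rotations (rotation i = S[i:]+S[:i]):
  rot[0] = uoaueeoauu$
  rot[1] = oaueeoauu$u
  rot[2] = aueeoauu$uo
  rot[3] = ueeoauu$uoa
  rot[4] = eeoauu$uoau
  rot[5] = eoauu$uoaue
  rot[6] = oauu$uoauee
  rot[7] = auu$uoaueeo
  rot[8] = uu$uoaueeoa
  rot[9] = u$uoaueeoau
  rot[10] = $uoaueeoauu
Sorted (with $ < everything):
  sorted[0] = $uoaueeoauu
  sorted[1] = aueeoauu$uo
  sorted[2] = auu$uoaueeo
  sorted[3] = eeoauu$uoau
  sorted[4] = eoauu$uoaue
  sorted[5] = oaueeoauu$u
  sorted[6] = oauu$uoauee
  sorted[7] = u$uoaueeoau
  sorted[8] = ueeoauu$uoa
  sorted[9] = uoaueeoauu$
  sorted[10] = uu$uoaueeoa
sorted[3] = eeoauu$uoau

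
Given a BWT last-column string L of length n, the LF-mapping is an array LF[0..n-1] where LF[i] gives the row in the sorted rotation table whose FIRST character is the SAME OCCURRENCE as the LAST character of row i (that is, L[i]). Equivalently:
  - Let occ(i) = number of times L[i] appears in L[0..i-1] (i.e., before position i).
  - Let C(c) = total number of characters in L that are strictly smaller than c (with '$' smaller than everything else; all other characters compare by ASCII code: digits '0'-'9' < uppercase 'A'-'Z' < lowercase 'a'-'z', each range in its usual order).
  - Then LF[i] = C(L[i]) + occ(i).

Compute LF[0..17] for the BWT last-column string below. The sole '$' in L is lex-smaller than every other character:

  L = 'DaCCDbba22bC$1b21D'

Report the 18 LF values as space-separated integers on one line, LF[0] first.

Char counts: '$':1, '1':2, '2':3, 'C':3, 'D':3, 'a':2, 'b':4
C (first-col start): C('$')=0, C('1')=1, C('2')=3, C('C')=6, C('D')=9, C('a')=12, C('b')=14
L[0]='D': occ=0, LF[0]=C('D')+0=9+0=9
L[1]='a': occ=0, LF[1]=C('a')+0=12+0=12
L[2]='C': occ=0, LF[2]=C('C')+0=6+0=6
L[3]='C': occ=1, LF[3]=C('C')+1=6+1=7
L[4]='D': occ=1, LF[4]=C('D')+1=9+1=10
L[5]='b': occ=0, LF[5]=C('b')+0=14+0=14
L[6]='b': occ=1, LF[6]=C('b')+1=14+1=15
L[7]='a': occ=1, LF[7]=C('a')+1=12+1=13
L[8]='2': occ=0, LF[8]=C('2')+0=3+0=3
L[9]='2': occ=1, LF[9]=C('2')+1=3+1=4
L[10]='b': occ=2, LF[10]=C('b')+2=14+2=16
L[11]='C': occ=2, LF[11]=C('C')+2=6+2=8
L[12]='$': occ=0, LF[12]=C('$')+0=0+0=0
L[13]='1': occ=0, LF[13]=C('1')+0=1+0=1
L[14]='b': occ=3, LF[14]=C('b')+3=14+3=17
L[15]='2': occ=2, LF[15]=C('2')+2=3+2=5
L[16]='1': occ=1, LF[16]=C('1')+1=1+1=2
L[17]='D': occ=2, LF[17]=C('D')+2=9+2=11

Answer: 9 12 6 7 10 14 15 13 3 4 16 8 0 1 17 5 2 11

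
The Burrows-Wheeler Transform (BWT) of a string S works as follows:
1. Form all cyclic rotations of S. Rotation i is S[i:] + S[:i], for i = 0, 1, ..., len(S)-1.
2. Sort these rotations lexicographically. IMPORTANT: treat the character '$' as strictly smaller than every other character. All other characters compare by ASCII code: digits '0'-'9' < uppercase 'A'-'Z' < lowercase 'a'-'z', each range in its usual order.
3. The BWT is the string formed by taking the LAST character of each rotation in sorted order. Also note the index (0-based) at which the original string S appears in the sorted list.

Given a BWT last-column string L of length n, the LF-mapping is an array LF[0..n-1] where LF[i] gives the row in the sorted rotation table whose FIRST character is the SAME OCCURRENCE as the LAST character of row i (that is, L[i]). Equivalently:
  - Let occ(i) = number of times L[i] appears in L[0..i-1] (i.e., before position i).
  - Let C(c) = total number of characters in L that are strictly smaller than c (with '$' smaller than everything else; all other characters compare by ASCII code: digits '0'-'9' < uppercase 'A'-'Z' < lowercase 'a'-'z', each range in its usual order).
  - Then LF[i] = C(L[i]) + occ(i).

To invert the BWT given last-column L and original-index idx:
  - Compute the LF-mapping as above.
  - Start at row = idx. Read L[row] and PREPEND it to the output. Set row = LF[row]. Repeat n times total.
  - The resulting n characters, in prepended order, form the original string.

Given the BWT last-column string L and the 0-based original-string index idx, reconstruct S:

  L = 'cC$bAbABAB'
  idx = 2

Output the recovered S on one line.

LF mapping: 9 6 0 7 1 8 2 4 3 5
Walk LF starting at row 2, prepending L[row]:
  step 1: row=2, L[2]='$', prepend. Next row=LF[2]=0
  step 2: row=0, L[0]='c', prepend. Next row=LF[0]=9
  step 3: row=9, L[9]='B', prepend. Next row=LF[9]=5
  step 4: row=5, L[5]='b', prepend. Next row=LF[5]=8
  step 5: row=8, L[8]='A', prepend. Next row=LF[8]=3
  step 6: row=3, L[3]='b', prepend. Next row=LF[3]=7
  step 7: row=7, L[7]='B', prepend. Next row=LF[7]=4
  step 8: row=4, L[4]='A', prepend. Next row=LF[4]=1
  step 9: row=1, L[1]='C', prepend. Next row=LF[1]=6
  step 10: row=6, L[6]='A', prepend. Next row=LF[6]=2
Reversed output: ACABbAbBc$

Answer: ACABbAbBc$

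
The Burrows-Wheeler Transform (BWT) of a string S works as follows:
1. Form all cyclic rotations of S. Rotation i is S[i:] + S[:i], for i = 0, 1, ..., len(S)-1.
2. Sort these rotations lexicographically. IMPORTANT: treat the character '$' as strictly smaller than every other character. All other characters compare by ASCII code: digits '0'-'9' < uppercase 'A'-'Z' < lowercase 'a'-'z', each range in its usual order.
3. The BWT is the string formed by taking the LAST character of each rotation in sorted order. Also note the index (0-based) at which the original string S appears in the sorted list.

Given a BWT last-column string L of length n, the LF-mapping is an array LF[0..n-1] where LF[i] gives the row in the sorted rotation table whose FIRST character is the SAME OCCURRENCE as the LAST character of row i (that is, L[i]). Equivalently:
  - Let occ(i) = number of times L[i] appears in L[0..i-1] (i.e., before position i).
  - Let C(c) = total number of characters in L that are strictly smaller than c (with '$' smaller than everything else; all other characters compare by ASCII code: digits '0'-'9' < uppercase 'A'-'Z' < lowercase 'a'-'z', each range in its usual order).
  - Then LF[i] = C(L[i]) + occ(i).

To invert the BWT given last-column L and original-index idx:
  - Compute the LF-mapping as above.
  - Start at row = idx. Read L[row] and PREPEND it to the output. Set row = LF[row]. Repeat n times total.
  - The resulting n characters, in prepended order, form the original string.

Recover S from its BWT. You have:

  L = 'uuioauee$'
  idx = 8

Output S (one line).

Answer: uoeuaieu$

Derivation:
LF mapping: 6 7 4 5 1 8 2 3 0
Walk LF starting at row 8, prepending L[row]:
  step 1: row=8, L[8]='$', prepend. Next row=LF[8]=0
  step 2: row=0, L[0]='u', prepend. Next row=LF[0]=6
  step 3: row=6, L[6]='e', prepend. Next row=LF[6]=2
  step 4: row=2, L[2]='i', prepend. Next row=LF[2]=4
  step 5: row=4, L[4]='a', prepend. Next row=LF[4]=1
  step 6: row=1, L[1]='u', prepend. Next row=LF[1]=7
  step 7: row=7, L[7]='e', prepend. Next row=LF[7]=3
  step 8: row=3, L[3]='o', prepend. Next row=LF[3]=5
  step 9: row=5, L[5]='u', prepend. Next row=LF[5]=8
Reversed output: uoeuaieu$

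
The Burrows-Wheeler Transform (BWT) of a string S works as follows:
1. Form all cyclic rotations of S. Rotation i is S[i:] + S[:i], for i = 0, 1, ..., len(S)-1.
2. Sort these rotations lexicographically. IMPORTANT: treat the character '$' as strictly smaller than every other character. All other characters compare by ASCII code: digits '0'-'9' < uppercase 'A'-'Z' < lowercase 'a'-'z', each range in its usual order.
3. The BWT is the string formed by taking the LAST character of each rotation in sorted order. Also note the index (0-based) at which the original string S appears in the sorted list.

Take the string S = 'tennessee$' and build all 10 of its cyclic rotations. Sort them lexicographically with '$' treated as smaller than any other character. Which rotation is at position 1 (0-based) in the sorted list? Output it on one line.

All 10 rotations (rotation i = S[i:]+S[:i]):
  rot[0] = tennessee$
  rot[1] = ennessee$t
  rot[2] = nnessee$te
  rot[3] = nessee$ten
  rot[4] = essee$tenn
  rot[5] = ssee$tenne
  rot[6] = see$tennes
  rot[7] = ee$tenness
  rot[8] = e$tennesse
  rot[9] = $tennessee
Sorted (with $ < everything):
  sorted[0] = $tennessee
  sorted[1] = e$tennesse
  sorted[2] = ee$tenness
  sorted[3] = ennessee$t
  sorted[4] = essee$tenn
  sorted[5] = nessee$ten
  sorted[6] = nnessee$te
  sorted[7] = see$tennes
  sorted[8] = ssee$tenne
  sorted[9] = tennessee$
sorted[1] = e$tennesse

Answer: e$tennesse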